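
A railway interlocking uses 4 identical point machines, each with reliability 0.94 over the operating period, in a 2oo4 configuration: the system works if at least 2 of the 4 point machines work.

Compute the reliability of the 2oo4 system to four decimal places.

R = Σ_{i=2}^{4} C(4,i) p^i (1−p)^{4−i} with p = 0.94
C(4,2)·0.94^2·0.06^2 = 0.019086
C(4,3)·0.94^3·0.06^1 = 0.199340
C(4,4)·0.94^4·0.06^0 = 0.780749
Sum = 0.9992

0.9992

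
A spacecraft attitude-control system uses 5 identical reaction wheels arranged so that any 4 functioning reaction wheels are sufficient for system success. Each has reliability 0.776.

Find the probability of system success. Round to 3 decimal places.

R = Σ_{i=4}^{5} C(5,i) p^i (1−p)^{5−i} with p = 0.776
C(5,4)·0.776^4·0.224^1 = 0.40613
C(5,5)·0.776^5·0.224^0 = 0.28139
Sum = 0.688

0.688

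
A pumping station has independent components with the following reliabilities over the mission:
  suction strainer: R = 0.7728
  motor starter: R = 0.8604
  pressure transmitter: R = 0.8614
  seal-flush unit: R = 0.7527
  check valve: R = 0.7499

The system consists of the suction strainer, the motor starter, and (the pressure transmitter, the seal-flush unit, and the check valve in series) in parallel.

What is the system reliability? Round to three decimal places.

0.984

Series (pressure transmitter, seal-flush unit, and check valve): 0.86140 × 0.75270 × 0.74990 = 0.48622
Parallel (suction strainer, motor starter, and [0.48622]): 1 − (1 − 0.77280)(1 − 0.86040)(1 − 0.48622) = 0.984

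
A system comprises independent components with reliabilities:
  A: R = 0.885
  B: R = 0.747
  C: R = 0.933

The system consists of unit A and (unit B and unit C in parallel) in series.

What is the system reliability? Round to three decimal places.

Parallel (B and C): 1 − (1 − 0.74700)(1 − 0.93300) = 0.98305
Series (A and [0.98305]): 0.88500 × 0.98305 = 0.870

0.870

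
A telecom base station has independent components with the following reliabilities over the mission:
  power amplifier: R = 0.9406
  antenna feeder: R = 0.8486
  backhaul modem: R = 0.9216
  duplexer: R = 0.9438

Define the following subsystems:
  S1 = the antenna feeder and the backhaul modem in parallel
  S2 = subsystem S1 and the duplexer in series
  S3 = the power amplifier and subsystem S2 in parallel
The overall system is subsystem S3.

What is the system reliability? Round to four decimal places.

Parallel (antenna feeder and backhaul modem): 1 − (1 − 0.848600)(1 − 0.921600) = 0.988130
Series ([0.988130] and duplexer): 0.988130 × 0.943800 = 0.932597
Parallel (power amplifier and [0.932597]): 1 − (1 − 0.940600)(1 − 0.932597) = 0.9960

0.9960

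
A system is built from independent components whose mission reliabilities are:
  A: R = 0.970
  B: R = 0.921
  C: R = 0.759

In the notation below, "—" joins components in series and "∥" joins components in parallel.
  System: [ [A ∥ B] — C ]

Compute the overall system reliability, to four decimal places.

0.7572

Parallel (A and B): 1 − (1 − 0.970000)(1 − 0.921000) = 0.997630
Series ([0.997630] and C): 0.997630 × 0.759000 = 0.7572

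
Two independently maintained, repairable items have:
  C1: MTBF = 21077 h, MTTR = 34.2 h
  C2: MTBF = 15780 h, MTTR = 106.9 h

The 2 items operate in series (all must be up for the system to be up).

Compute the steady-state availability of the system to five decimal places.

A(C1) = MTBF/(MTBF+MTTR) = 21077/(21077+34.2) = 0.998380
A(C2) = MTBF/(MTBF+MTTR) = 15780/(15780+106.9) = 0.993271
Series availability: 0.998380 × 0.993271 = 0.99166

0.99166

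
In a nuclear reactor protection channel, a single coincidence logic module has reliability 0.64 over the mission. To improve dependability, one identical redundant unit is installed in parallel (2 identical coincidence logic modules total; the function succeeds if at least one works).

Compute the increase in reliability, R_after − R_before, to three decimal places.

R_before = 0.64
R_after = 1 − (1 − 0.64)^2 = 0.870
ΔR = 0.870 − 0.64 = 0.230

0.230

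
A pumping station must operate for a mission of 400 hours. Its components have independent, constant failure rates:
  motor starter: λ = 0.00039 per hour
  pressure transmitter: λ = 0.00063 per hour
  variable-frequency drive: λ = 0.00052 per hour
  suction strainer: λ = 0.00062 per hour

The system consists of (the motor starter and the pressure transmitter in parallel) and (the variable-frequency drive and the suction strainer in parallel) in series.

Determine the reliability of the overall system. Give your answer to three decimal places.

R(motor starter) = exp(−0.00039 × 400) = 0.85556
R(pressure transmitter) = exp(−0.00063 × 400) = 0.77724
R(variable-frequency drive) = exp(−0.00052 × 400) = 0.81221
R(suction strainer) = exp(−0.00062 × 400) = 0.78036
Parallel (motor starter and pressure transmitter): 1 − (1 − 0.85556)(1 − 0.77724) = 0.96782
Parallel (variable-frequency drive and suction strainer): 1 − (1 − 0.81221)(1 − 0.78036) = 0.95875
Series ([0.96782] and [0.95875]): 0.96782 × 0.95875 = 0.928

0.928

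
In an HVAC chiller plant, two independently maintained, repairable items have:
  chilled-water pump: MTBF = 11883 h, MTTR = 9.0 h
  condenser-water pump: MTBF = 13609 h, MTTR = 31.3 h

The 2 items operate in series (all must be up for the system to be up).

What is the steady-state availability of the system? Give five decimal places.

A(chilled-water pump) = MTBF/(MTBF+MTTR) = 11883/(11883+9.0) = 0.999243
A(condenser-water pump) = MTBF/(MTBF+MTTR) = 13609/(13609+31.3) = 0.997705
Series availability: 0.999243 × 0.997705 = 0.99695

0.99695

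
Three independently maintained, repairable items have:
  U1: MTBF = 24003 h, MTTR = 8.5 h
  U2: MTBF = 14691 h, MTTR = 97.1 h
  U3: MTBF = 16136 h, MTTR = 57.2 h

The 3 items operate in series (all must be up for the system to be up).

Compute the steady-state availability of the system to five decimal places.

A(U1) = MTBF/(MTBF+MTTR) = 24003/(24003+8.5) = 0.999646
A(U2) = MTBF/(MTBF+MTTR) = 14691/(14691+97.1) = 0.993434
A(U3) = MTBF/(MTBF+MTTR) = 16136/(16136+57.2) = 0.996468
Series availability: 0.999646 × 0.993434 × 0.996468 = 0.98957

0.98957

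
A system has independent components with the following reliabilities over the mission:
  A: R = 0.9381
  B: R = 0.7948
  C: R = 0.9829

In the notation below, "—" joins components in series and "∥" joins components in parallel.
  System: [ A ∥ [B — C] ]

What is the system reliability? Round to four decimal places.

Series (B and C): 0.794800 × 0.982900 = 0.781209
Parallel (A and [0.781209]): 1 − (1 − 0.938100)(1 − 0.781209) = 0.9865

0.9865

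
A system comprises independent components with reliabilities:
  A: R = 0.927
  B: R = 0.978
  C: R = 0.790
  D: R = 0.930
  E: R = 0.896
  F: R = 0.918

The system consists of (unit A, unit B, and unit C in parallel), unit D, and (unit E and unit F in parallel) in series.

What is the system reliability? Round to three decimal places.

0.922

Parallel (A, B, and C): 1 − (1 − 0.92700)(1 − 0.97800)(1 − 0.79000) = 0.99966
Parallel (E and F): 1 − (1 − 0.89600)(1 − 0.91800) = 0.99147
Series ([0.99966], D, and [0.99147]): 0.99966 × 0.93000 × 0.99147 = 0.922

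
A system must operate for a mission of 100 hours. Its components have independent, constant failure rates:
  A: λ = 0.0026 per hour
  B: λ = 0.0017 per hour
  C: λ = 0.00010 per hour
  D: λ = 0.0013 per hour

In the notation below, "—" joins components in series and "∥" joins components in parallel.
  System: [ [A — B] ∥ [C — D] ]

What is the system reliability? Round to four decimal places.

R(A) = exp(−0.0026 × 100) = 0.771052
R(B) = exp(−0.0017 × 100) = 0.843665
R(C) = exp(−0.00010 × 100) = 0.990050
R(D) = exp(−0.0013 × 100) = 0.878095
Series (A and B): 0.771052 × 0.843665 = 0.650510
Series (C and D): 0.990050 × 0.878095 = 0.869358
Parallel ([0.650510] and [0.869358]): 1 − (1 − 0.650510)(1 − 0.869358) = 0.9543

0.9543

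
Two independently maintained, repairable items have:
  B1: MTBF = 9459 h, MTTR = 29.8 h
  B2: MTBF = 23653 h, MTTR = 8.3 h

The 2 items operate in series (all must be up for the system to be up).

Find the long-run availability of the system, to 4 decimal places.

0.9965

A(B1) = MTBF/(MTBF+MTTR) = 9459/(9459+29.8) = 0.996859
A(B2) = MTBF/(MTBF+MTTR) = 23653/(23653+8.3) = 0.999649
Series availability: 0.996859 × 0.999649 = 0.9965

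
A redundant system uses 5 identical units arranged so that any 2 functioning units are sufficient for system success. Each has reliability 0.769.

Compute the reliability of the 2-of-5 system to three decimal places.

0.988

R = Σ_{i=2}^{5} C(5,i) p^i (1−p)^{5−i} with p = 0.769
C(5,2)·0.769^2·0.231^3 = 0.07289
C(5,3)·0.769^3·0.231^2 = 0.24266
C(5,4)·0.769^4·0.231^1 = 0.40391
C(5,5)·0.769^5·0.231^0 = 0.26893
Sum = 0.988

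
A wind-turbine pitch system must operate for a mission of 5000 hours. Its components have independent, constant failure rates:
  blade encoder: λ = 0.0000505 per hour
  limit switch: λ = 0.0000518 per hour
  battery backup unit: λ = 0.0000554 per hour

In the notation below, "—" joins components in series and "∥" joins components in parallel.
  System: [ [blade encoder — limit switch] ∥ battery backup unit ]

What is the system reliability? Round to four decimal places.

R(blade encoder) = exp(−0.0000505 × 5000) = 0.776856
R(limit switch) = exp(−0.0000518 × 5000) = 0.771823
R(battery backup unit) = exp(−0.0000554 × 5000) = 0.758054
Series (blade encoder and limit switch): 0.776856 × 0.771823 = 0.599595
Parallel ([0.599595] and battery backup unit): 1 − (1 − 0.599595)(1 − 0.758054) = 0.9031

0.9031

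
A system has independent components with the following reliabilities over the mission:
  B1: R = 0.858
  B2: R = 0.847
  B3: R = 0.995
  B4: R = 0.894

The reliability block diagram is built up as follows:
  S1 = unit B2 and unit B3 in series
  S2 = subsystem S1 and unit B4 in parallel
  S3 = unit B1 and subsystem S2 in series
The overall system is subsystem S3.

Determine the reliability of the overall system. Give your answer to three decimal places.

0.844

Series (B2 and B3): 0.84700 × 0.99500 = 0.84277
Parallel ([0.84277] and B4): 1 − (1 − 0.84277)(1 − 0.89400) = 0.98333
Series (B1 and [0.98333]): 0.85800 × 0.98333 = 0.844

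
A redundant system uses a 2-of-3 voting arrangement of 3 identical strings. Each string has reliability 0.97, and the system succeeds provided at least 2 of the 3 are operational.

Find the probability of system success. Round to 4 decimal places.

R = Σ_{i=2}^{3} C(3,i) p^i (1−p)^{3−i} with p = 0.97
C(3,2)·0.97^2·0.03^1 = 0.084681
C(3,3)·0.97^3·0.03^0 = 0.912673
Sum = 0.9974

0.9974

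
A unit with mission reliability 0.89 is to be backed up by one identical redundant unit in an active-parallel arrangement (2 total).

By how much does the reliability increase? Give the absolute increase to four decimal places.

0.0979

R_before = 0.89
R_after = 1 − (1 − 0.89)^2 = 0.9879
ΔR = 0.9879 − 0.89 = 0.0979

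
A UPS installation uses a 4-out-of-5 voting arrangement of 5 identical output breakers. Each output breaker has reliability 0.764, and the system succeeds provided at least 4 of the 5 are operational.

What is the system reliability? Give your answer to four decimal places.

0.6623

R = Σ_{i=4}^{5} C(5,i) p^i (1−p)^{5−i} with p = 0.764
C(5,4)·0.764^4·0.236^1 = 0.402027
C(5,5)·0.764^5·0.236^0 = 0.260296
Sum = 0.6623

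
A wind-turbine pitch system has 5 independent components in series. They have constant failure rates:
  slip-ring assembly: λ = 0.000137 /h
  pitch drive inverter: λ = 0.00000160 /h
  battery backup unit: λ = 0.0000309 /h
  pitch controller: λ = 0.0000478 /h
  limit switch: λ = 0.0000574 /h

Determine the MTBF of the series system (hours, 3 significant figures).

Series of exponential components: λ_sys = Σ λ_i
λ_sys = 0.000137 + 0.00000160 + 0.0000309 + 0.0000478 + 0.0000574 = 2.7470e-04 /h
MTBF = 1 / λ_sys = 3640 h

3640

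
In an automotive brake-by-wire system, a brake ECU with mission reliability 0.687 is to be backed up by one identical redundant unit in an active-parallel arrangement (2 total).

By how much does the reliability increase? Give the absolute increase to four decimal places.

R_before = 0.687
R_after = 1 − (1 − 0.687)^2 = 0.9020
ΔR = 0.9020 − 0.687 = 0.2150

0.2150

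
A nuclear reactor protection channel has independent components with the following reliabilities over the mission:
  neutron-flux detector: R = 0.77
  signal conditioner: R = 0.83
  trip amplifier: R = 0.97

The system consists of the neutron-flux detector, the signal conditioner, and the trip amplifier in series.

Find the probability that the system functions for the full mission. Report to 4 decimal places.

Series (neutron-flux detector, signal conditioner, and trip amplifier): 0.770000 × 0.830000 × 0.970000 = 0.6199

0.6199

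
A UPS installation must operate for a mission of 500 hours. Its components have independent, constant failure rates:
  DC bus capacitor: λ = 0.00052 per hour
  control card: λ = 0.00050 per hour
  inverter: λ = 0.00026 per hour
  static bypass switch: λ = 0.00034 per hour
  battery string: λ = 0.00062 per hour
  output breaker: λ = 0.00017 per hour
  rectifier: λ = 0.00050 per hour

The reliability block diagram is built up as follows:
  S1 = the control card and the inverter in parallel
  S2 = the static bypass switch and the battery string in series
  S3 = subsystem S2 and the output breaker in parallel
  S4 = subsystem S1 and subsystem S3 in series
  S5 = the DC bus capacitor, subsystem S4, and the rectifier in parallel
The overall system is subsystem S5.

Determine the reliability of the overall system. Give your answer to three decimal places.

R(DC bus capacitor) = exp(−0.00052 × 500) = 0.77105
R(control card) = exp(−0.00050 × 500) = 0.77880
R(inverter) = exp(−0.00026 × 500) = 0.87810
R(static bypass switch) = exp(−0.00034 × 500) = 0.84366
R(battery string) = exp(−0.00062 × 500) = 0.73345
R(output breaker) = exp(−0.00017 × 500) = 0.91851
R(rectifier) = exp(−0.00050 × 500) = 0.77880
Parallel (control card and inverter): 1 − (1 − 0.77880)(1 − 0.87810) = 0.97304
Series (static bypass switch and battery string): 0.84366 × 0.73345 = 0.61878
Parallel ([0.61878] and output breaker): 1 − (1 − 0.61878)(1 − 0.91851) = 0.96893
Series ([0.97304] and [0.96893]): 0.97304 × 0.96893 = 0.94281
Parallel (DC bus capacitor, [0.94281], and rectifier): 1 − (1 − 0.77105)(1 − 0.94281)(1 − 0.77880) = 0.997

0.997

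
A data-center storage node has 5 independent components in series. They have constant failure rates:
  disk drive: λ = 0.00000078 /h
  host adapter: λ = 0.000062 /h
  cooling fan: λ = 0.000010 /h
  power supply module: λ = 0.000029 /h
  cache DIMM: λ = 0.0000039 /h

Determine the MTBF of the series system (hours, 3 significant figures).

Series of exponential components: λ_sys = Σ λ_i
λ_sys = 0.00000078 + 0.000062 + 0.000010 + 0.000029 + 0.0000039 = 1.0568e-04 /h
MTBF = 1 / λ_sys = 9460 h

9460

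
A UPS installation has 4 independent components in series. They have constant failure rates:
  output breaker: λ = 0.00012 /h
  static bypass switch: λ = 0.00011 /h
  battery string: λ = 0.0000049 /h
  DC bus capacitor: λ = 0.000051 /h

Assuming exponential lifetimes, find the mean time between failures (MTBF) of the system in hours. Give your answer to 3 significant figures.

3500

Series of exponential components: λ_sys = Σ λ_i
λ_sys = 0.00012 + 0.00011 + 0.0000049 + 0.000051 = 2.8590e-04 /h
MTBF = 1 / λ_sys = 3500 h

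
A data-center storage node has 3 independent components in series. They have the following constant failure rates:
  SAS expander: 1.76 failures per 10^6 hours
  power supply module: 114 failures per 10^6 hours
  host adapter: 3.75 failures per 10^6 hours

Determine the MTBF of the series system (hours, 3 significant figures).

8370

Series of exponential components: λ_sys = Σ λ_i
λ_sys = 0.00000176 + 0.000114 + 0.00000375 = 1.1951e-04 /h
MTBF = 1 / λ_sys = 8370 h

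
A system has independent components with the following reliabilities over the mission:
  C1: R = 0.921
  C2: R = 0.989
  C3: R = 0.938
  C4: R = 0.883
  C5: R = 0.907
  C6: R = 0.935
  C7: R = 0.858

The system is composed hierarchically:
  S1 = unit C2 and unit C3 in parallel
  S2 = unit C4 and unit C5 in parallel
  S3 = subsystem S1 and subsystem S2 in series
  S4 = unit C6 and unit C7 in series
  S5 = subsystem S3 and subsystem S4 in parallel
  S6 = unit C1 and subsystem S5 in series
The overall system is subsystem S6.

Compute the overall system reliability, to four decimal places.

Parallel (C2 and C3): 1 − (1 − 0.989000)(1 − 0.938000) = 0.999318
Parallel (C4 and C5): 1 − (1 − 0.883000)(1 − 0.907000) = 0.989119
Series ([0.999318] and [0.989119]): 0.999318 × 0.989119 = 0.988444
Series (C6 and C7): 0.935000 × 0.858000 = 0.802230
Parallel ([0.988444] and [0.802230]): 1 − (1 − 0.988444)(1 − 0.802230) = 0.997715
Series (C1 and [0.997715]): 0.921000 × 0.997715 = 0.9189

0.9189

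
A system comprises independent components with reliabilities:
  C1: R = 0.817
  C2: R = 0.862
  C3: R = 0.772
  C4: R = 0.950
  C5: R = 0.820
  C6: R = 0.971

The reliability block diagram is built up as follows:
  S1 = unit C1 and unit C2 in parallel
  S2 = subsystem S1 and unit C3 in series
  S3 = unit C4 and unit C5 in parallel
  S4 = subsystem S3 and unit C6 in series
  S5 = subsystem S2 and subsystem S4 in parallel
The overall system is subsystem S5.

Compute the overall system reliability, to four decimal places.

Parallel (C1 and C2): 1 − (1 − 0.817000)(1 − 0.862000) = 0.974746
Series ([0.974746] and C3): 0.974746 × 0.772000 = 0.752504
Parallel (C4 and C5): 1 − (1 − 0.950000)(1 − 0.820000) = 0.991000
Series ([0.991000] and C6): 0.991000 × 0.971000 = 0.962261
Parallel ([0.752504] and [0.962261]): 1 − (1 − 0.752504)(1 − 0.962261) = 0.9907

0.9907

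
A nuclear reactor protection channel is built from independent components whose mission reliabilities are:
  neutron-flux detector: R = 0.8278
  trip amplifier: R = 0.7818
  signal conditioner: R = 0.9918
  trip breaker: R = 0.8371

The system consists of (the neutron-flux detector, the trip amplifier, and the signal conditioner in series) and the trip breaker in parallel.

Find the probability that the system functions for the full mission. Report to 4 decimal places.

Series (neutron-flux detector, trip amplifier, and signal conditioner): 0.827800 × 0.781800 × 0.991800 = 0.641867
Parallel ([0.641867] and trip breaker): 1 − (1 − 0.641867)(1 − 0.837100) = 0.9417

0.9417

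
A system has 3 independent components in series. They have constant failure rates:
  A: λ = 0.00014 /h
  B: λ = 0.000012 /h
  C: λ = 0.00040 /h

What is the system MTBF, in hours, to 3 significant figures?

Series of exponential components: λ_sys = Σ λ_i
λ_sys = 0.00014 + 0.000012 + 0.00040 = 5.5200e-04 /h
MTBF = 1 / λ_sys = 1810 h

1810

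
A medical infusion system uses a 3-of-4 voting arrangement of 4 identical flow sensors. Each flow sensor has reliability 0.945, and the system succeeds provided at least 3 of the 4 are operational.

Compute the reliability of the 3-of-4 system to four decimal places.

0.9832

R = Σ_{i=3}^{4} C(4,i) p^i (1−p)^{4−i} with p = 0.945
C(4,3)·0.945^3·0.055^1 = 0.185660
C(4,4)·0.945^4·0.055^0 = 0.797494
Sum = 0.9832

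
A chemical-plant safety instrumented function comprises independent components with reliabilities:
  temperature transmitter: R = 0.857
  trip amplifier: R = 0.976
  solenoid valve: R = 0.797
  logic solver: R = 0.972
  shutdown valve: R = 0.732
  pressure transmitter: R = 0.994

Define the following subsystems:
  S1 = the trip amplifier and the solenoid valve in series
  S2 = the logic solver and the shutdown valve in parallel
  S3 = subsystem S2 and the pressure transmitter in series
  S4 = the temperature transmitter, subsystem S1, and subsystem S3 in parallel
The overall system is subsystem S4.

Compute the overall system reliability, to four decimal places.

Series (trip amplifier and solenoid valve): 0.976000 × 0.797000 = 0.777872
Parallel (logic solver and shutdown valve): 1 − (1 − 0.972000)(1 − 0.732000) = 0.992496
Series ([0.992496] and pressure transmitter): 0.992496 × 0.994000 = 0.986541
Parallel (temperature transmitter, [0.777872], and [0.986541]): 1 − (1 − 0.857000)(1 − 0.777872)(1 − 0.986541) = 0.9996

0.9996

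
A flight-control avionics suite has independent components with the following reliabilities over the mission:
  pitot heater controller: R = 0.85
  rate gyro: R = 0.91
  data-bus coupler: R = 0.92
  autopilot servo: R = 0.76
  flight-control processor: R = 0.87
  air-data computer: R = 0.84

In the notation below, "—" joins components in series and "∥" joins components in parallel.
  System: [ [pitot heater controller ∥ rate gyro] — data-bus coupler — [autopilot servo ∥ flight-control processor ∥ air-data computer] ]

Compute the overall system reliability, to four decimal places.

0.9030

Parallel (pitot heater controller and rate gyro): 1 − (1 − 0.850000)(1 − 0.910000) = 0.986500
Parallel (autopilot servo, flight-control processor, and air-data computer): 1 − (1 − 0.760000)(1 − 0.870000)(1 − 0.840000) = 0.995008
Series ([0.986500], data-bus coupler, and [0.995008]): 0.986500 × 0.920000 × 0.995008 = 0.9030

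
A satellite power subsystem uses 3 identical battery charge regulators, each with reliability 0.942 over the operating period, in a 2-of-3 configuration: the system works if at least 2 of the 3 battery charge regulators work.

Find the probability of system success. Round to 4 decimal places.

0.9903

R = Σ_{i=2}^{3} C(3,i) p^i (1−p)^{3−i} with p = 0.942
C(3,2)·0.942^2·0.058^1 = 0.154401
C(3,3)·0.942^3·0.058^0 = 0.835897
Sum = 0.9903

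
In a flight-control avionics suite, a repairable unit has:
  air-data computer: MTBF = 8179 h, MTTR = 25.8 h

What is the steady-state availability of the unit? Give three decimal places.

0.997

A(air-data computer) = MTBF/(MTBF+MTTR) = 8179/(8179+25.8) = 0.997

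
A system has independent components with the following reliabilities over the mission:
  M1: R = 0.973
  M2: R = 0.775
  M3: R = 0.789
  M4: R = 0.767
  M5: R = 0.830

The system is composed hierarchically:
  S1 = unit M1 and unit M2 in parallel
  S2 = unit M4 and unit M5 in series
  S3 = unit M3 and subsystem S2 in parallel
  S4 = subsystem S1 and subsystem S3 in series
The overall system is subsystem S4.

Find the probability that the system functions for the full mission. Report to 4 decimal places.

0.9177

Parallel (M1 and M2): 1 − (1 − 0.973000)(1 − 0.775000) = 0.993925
Series (M4 and M5): 0.767000 × 0.830000 = 0.636610
Parallel (M3 and [0.636610]): 1 − (1 − 0.789000)(1 − 0.636610) = 0.923325
Series ([0.993925] and [0.923325]): 0.993925 × 0.923325 = 0.9177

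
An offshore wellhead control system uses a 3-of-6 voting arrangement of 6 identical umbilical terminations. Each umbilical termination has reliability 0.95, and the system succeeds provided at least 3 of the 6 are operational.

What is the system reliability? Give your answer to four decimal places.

0.9999

R = Σ_{i=3}^{6} C(6,i) p^i (1−p)^{6−i} with p = 0.95
C(6,3)·0.95^3·0.05^3 = 0.002143
C(6,4)·0.95^4·0.05^2 = 0.030544
C(6,5)·0.95^5·0.05^1 = 0.232134
C(6,6)·0.95^6·0.05^0 = 0.735092
Sum = 0.9999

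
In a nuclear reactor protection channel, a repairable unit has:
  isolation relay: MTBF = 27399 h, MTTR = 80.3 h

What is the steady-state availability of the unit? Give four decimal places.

A(isolation relay) = MTBF/(MTBF+MTTR) = 27399/(27399+80.3) = 0.9971

0.9971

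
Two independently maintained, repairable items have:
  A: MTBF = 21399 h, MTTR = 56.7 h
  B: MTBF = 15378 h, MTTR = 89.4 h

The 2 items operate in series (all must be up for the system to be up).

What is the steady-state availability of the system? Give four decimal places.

0.9916

A(A) = MTBF/(MTBF+MTTR) = 21399/(21399+56.7) = 0.997357
A(B) = MTBF/(MTBF+MTTR) = 15378/(15378+89.4) = 0.994220
Series availability: 0.997357 × 0.994220 = 0.9916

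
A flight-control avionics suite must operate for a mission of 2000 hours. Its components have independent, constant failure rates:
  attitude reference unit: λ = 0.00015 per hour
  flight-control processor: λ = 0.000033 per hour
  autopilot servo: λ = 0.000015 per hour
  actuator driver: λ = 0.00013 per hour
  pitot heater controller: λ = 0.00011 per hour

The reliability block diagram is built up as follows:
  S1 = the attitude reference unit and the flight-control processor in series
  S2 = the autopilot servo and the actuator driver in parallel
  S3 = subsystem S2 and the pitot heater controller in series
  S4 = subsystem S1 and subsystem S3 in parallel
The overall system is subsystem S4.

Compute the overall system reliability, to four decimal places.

0.9378

R(attitude reference unit) = exp(−0.00015 × 2000) = 0.740818
R(flight-control processor) = exp(−0.000033 × 2000) = 0.936131
R(autopilot servo) = exp(−0.000015 × 2000) = 0.970446
R(actuator driver) = exp(−0.00013 × 2000) = 0.771052
R(pitot heater controller) = exp(−0.00011 × 2000) = 0.802519
Series (attitude reference unit and flight-control processor): 0.740818 × 0.936131 = 0.693503
Parallel (autopilot servo and actuator driver): 1 − (1 − 0.970446)(1 − 0.771052) = 0.993234
Series ([0.993234] and pitot heater controller): 0.993234 × 0.802519 = 0.797089
Parallel ([0.693503] and [0.797089]): 1 − (1 − 0.693503)(1 − 0.797089) = 0.9378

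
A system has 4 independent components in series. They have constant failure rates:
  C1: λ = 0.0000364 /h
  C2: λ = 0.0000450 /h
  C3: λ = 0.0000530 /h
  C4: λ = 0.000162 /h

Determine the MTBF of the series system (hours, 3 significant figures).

3370

Series of exponential components: λ_sys = Σ λ_i
λ_sys = 0.0000364 + 0.0000450 + 0.0000530 + 0.000162 = 2.9640e-04 /h
MTBF = 1 / λ_sys = 3370 h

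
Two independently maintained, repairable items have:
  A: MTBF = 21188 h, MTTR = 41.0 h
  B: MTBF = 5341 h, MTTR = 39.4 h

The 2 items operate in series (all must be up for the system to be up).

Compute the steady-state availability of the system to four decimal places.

0.9908

A(A) = MTBF/(MTBF+MTTR) = 21188/(21188+41.0) = 0.998069
A(B) = MTBF/(MTBF+MTTR) = 5341/(5341+39.4) = 0.992677
Series availability: 0.998069 × 0.992677 = 0.9908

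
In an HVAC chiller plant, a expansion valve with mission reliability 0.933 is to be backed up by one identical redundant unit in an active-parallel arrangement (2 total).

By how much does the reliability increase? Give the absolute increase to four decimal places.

R_before = 0.933
R_after = 1 − (1 − 0.933)^2 = 0.9955
ΔR = 0.9955 − 0.933 = 0.0625

0.0625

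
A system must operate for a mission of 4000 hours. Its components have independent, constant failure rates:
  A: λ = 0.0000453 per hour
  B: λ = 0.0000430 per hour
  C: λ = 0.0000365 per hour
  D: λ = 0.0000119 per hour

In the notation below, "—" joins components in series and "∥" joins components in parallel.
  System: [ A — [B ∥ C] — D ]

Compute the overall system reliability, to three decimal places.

R(A) = exp(−0.0000453 × 4000) = 0.83427
R(B) = exp(−0.0000430 × 4000) = 0.84198
R(C) = exp(−0.0000365 × 4000) = 0.86416
R(D) = exp(−0.0000119 × 4000) = 0.95352
Parallel (B and C): 1 − (1 − 0.84198)(1 − 0.86416) = 0.97853
Series (A, [0.97853], and D): 0.83427 × 0.97853 × 0.95352 = 0.778

0.778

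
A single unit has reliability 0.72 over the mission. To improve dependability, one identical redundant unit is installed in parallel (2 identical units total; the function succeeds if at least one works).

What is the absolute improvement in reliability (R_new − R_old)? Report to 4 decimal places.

0.2016

R_before = 0.72
R_after = 1 − (1 − 0.72)^2 = 0.9216
ΔR = 0.9216 − 0.72 = 0.2016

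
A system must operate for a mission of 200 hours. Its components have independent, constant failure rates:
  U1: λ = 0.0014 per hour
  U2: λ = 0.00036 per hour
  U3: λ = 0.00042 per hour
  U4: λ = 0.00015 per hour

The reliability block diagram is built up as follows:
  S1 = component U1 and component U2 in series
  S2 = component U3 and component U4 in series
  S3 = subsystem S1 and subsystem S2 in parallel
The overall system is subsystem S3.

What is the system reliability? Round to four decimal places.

0.9680

R(U1) = exp(−0.0014 × 200) = 0.755784
R(U2) = exp(−0.00036 × 200) = 0.930531
R(U3) = exp(−0.00042 × 200) = 0.919431
R(U4) = exp(−0.00015 × 200) = 0.970446
Series (U1 and U2): 0.755784 × 0.930531 = 0.703280
Series (U3 and U4): 0.919431 × 0.970446 = 0.892258
Parallel ([0.703280] and [0.892258]): 1 − (1 − 0.703280)(1 − 0.892258) = 0.9680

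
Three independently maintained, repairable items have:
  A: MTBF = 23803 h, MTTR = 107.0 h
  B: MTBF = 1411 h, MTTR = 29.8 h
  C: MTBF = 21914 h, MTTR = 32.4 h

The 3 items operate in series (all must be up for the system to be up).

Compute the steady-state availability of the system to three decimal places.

0.973

A(A) = MTBF/(MTBF+MTTR) = 23803/(23803+107.0) = 0.995525
A(B) = MTBF/(MTBF+MTTR) = 1411/(1411+29.8) = 0.979317
A(C) = MTBF/(MTBF+MTTR) = 21914/(21914+32.4) = 0.998524
Series availability: 0.995525 × 0.979317 × 0.998524 = 0.973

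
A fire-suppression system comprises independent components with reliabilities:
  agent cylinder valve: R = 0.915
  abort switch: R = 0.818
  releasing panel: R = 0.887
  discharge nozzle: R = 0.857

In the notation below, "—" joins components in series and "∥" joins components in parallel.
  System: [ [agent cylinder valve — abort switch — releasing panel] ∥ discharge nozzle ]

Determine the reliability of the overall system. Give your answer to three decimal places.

Series (agent cylinder valve, abort switch, and releasing panel): 0.91500 × 0.81800 × 0.88700 = 0.66389
Parallel ([0.66389] and discharge nozzle): 1 − (1 − 0.66389)(1 − 0.85700) = 0.952

0.952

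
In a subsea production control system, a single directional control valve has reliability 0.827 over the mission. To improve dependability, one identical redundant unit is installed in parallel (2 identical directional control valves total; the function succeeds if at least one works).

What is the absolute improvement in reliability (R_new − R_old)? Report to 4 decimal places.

0.1431

R_before = 0.827
R_after = 1 − (1 − 0.827)^2 = 0.9701
ΔR = 0.9701 − 0.827 = 0.1431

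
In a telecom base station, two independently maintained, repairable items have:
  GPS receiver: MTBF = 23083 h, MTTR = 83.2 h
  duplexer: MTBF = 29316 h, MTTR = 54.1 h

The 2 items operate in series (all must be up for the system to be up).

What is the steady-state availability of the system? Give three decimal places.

A(GPS receiver) = MTBF/(MTBF+MTTR) = 23083/(23083+83.2) = 0.996409
A(duplexer) = MTBF/(MTBF+MTTR) = 29316/(29316+54.1) = 0.998158
Series availability: 0.996409 × 0.998158 = 0.995

0.995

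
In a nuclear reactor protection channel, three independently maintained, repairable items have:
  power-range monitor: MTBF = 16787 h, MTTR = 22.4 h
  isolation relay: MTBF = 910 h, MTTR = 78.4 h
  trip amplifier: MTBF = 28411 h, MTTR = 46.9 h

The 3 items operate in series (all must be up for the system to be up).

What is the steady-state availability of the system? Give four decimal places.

0.9179

A(power-range monitor) = MTBF/(MTBF+MTTR) = 16787/(16787+22.4) = 0.998667
A(isolation relay) = MTBF/(MTBF+MTTR) = 910/(910+78.4) = 0.920680
A(trip amplifier) = MTBF/(MTBF+MTTR) = 28411/(28411+46.9) = 0.998352
Series availability: 0.998667 × 0.920680 × 0.998352 = 0.9179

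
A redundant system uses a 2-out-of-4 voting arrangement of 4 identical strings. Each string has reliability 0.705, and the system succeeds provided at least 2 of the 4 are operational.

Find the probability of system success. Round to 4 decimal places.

R = Σ_{i=2}^{4} C(4,i) p^i (1−p)^{4−i} with p = 0.705
C(4,2)·0.705^2·0.295^2 = 0.259522
C(4,3)·0.705^3·0.295^1 = 0.413475
C(4,4)·0.705^4·0.295^0 = 0.247034
Sum = 0.9200

0.9200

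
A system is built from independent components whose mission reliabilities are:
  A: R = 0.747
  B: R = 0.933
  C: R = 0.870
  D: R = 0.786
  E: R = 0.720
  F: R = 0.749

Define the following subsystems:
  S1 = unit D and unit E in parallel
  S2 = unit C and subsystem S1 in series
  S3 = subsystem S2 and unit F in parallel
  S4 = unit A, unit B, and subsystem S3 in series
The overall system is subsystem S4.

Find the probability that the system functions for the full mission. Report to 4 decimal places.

0.6651

Parallel (D and E): 1 − (1 − 0.786000)(1 − 0.720000) = 0.940080
Series (C and [0.940080]): 0.870000 × 0.940080 = 0.817870
Parallel ([0.817870] and F): 1 − (1 − 0.817870)(1 − 0.749000) = 0.954285
Series (A, B, and [0.954285]): 0.747000 × 0.933000 × 0.954285 = 0.6651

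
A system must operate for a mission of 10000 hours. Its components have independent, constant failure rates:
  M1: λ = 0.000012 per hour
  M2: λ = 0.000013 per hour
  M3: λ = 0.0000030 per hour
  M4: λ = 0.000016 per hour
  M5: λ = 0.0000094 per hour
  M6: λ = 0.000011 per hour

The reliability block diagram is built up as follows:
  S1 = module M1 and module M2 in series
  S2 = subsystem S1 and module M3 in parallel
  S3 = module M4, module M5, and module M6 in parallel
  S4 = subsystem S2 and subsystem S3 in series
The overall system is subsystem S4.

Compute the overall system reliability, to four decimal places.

R(M1) = exp(−0.000012 × 10000) = 0.886920
R(M2) = exp(−0.000013 × 10000) = 0.878095
R(M3) = exp(−0.0000030 × 10000) = 0.970446
R(M4) = exp(−0.000016 × 10000) = 0.852144
R(M5) = exp(−0.0000094 × 10000) = 0.910283
R(M6) = exp(−0.000011 × 10000) = 0.895834
Series (M1 and M2): 0.886920 × 0.878095 = 0.778800
Parallel ([0.778800] and M3): 1 − (1 − 0.778800)(1 − 0.970446) = 0.993463
Parallel (M4, M5, and M6): 1 − (1 − 0.852144)(1 − 0.910283)(1 − 0.895834) = 0.998618
Series ([0.993463] and [0.998618]): 0.993463 × 0.998618 = 0.9921

0.9921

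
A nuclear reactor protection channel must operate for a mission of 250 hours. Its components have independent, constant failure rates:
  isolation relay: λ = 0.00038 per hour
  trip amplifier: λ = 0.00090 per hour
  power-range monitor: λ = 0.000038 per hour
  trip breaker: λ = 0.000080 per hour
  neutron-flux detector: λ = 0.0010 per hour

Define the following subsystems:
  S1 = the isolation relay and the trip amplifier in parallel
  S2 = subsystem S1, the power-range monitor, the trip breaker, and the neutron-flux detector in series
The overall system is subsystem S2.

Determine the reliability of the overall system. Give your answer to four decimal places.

0.7424

R(isolation relay) = exp(−0.00038 × 250) = 0.909373
R(trip amplifier) = exp(−0.00090 × 250) = 0.798516
R(power-range monitor) = exp(−0.000038 × 250) = 0.990545
R(trip breaker) = exp(−0.000080 × 250) = 0.980199
R(neutron-flux detector) = exp(−0.0010 × 250) = 0.778801
Parallel (isolation relay and trip amplifier): 1 − (1 − 0.909373)(1 − 0.798516) = 0.981740
Series ([0.981740], power-range monitor, trip breaker, and neutron-flux detector): 0.981740 × 0.990545 × 0.980199 × 0.778801 = 0.7424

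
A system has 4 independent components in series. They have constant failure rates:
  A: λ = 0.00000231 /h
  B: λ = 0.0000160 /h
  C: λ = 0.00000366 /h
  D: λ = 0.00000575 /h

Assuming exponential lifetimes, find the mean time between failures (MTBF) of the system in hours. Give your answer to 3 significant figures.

36100

Series of exponential components: λ_sys = Σ λ_i
λ_sys = 0.00000231 + 0.0000160 + 0.00000366 + 0.00000575 = 2.7720e-05 /h
MTBF = 1 / λ_sys = 36100 h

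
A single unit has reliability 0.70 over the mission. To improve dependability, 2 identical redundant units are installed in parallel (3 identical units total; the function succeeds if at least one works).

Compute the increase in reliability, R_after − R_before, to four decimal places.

0.2730

R_before = 0.70
R_after = 1 − (1 − 0.70)^3 = 0.9730
ΔR = 0.9730 − 0.70 = 0.2730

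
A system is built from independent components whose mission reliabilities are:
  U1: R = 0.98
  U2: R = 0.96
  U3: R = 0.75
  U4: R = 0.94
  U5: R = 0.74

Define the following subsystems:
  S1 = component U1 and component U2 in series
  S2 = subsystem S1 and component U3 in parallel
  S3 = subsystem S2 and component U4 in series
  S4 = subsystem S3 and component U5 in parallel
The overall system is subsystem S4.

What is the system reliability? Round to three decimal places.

Series (U1 and U2): 0.98000 × 0.96000 = 0.94080
Parallel ([0.94080] and U3): 1 − (1 − 0.94080)(1 − 0.75000) = 0.98520
Series ([0.98520] and U4): 0.98520 × 0.94000 = 0.92609
Parallel ([0.92609] and U5): 1 − (1 − 0.92609)(1 − 0.74000) = 0.981

0.981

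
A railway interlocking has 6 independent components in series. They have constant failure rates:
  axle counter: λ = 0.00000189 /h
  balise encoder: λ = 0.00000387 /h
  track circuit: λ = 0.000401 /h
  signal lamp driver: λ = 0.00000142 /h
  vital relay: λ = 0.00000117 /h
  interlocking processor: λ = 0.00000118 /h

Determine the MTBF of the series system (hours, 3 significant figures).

Series of exponential components: λ_sys = Σ λ_i
λ_sys = 0.00000189 + 0.00000387 + 0.000401 + 0.00000142 + 0.00000117 + 0.00000118 = 4.1053e-04 /h
MTBF = 1 / λ_sys = 2440 h

2440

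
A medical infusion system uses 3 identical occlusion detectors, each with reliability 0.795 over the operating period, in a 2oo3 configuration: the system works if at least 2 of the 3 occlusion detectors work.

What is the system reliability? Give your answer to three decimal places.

0.891

R = Σ_{i=2}^{3} C(3,i) p^i (1−p)^{3−i} with p = 0.795
C(3,2)·0.795^2·0.205^1 = 0.38870
C(3,3)·0.795^3·0.205^0 = 0.50246
Sum = 0.891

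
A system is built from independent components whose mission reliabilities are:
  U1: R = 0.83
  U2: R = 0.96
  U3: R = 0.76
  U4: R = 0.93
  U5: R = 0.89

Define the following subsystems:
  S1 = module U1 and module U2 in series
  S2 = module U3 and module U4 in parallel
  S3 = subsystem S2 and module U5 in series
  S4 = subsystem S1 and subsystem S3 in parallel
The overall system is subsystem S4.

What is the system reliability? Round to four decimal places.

0.9746

Series (U1 and U2): 0.830000 × 0.960000 = 0.796800
Parallel (U3 and U4): 1 − (1 − 0.760000)(1 − 0.930000) = 0.983200
Series ([0.983200] and U5): 0.983200 × 0.890000 = 0.875048
Parallel ([0.796800] and [0.875048]): 1 − (1 − 0.796800)(1 − 0.875048) = 0.9746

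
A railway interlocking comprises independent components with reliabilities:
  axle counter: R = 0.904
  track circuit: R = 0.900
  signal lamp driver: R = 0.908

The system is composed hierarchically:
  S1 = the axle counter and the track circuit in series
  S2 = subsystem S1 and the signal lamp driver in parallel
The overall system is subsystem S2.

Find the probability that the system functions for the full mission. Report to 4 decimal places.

0.9829

Series (axle counter and track circuit): 0.904000 × 0.900000 = 0.813600
Parallel ([0.813600] and signal lamp driver): 1 − (1 − 0.813600)(1 − 0.908000) = 0.9829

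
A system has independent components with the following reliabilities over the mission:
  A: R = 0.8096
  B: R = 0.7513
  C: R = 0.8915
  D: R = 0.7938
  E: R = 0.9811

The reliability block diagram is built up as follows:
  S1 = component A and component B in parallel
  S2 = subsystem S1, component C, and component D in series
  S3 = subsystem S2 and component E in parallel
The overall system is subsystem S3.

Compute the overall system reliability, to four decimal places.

0.9938

Parallel (A and B): 1 − (1 − 0.809600)(1 − 0.751300) = 0.952648
Series ([0.952648], C, and D): 0.952648 × 0.891500 × 0.793800 = 0.674163
Parallel ([0.674163] and E): 1 − (1 − 0.674163)(1 − 0.981100) = 0.9938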